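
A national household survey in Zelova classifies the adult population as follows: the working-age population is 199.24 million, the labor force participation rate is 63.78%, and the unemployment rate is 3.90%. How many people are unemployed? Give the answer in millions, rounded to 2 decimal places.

Labor force = 0.6378 × 199.24 = 127.08 million.
Unemployed = 0.0390 × 127.08 ≈ 4.96 million.

About 4.96 million are unemployed.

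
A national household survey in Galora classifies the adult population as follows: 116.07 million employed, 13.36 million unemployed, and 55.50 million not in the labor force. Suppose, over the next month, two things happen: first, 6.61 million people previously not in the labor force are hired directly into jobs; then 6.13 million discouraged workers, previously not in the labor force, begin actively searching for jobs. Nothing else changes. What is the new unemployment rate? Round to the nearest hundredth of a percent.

New unemployment rate ≈ 13.71%.

Initially, labor force = 116.07 + 13.36 = 129.43 million, so u = 13.36/129.43 = 10.32%.
After the first change, employed and labor force both rise by 6.61; unemployed unchanged → E = 122.68, U = 13.36, labor force = 136.04 million.
After the second change, unemployed and labor force both rise by 6.13 → E = 122.68, U = 19.49, labor force = 142.17 million.
New unemployment rate = 19.49 / 142.17 = 13.71%.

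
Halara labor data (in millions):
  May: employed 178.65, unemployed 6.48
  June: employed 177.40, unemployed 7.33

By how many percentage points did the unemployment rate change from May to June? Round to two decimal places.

May: labor force = 178.65 + 6.48 = 185.13; u = 6.48/185.13 = 3.50%.
June: labor force = 177.40 + 7.33 = 184.73; u = 7.33/184.73 = 3.97%.
Change = 3.97% − 3.50% = +0.47 pp.

The unemployment rate changed by +0.47 percentage points.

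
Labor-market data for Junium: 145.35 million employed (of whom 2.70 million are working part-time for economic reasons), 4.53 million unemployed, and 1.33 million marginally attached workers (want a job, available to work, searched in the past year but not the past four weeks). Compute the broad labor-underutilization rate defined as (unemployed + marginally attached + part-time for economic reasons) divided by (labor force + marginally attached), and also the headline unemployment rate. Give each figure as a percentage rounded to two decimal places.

Labor force = 145.35 + 4.53 = 149.88 million.
Numerator = 4.53 + 1.33 + 2.70 = 8.56 million.
Denominator = 149.88 + 1.33 = 151.21 million.
Broad rate = 8.56 / 151.21 = 5.66%.
Headline unemployment rate = 4.53 / 149.88 = 3.02%.

Broad underutilization rate ≈ 5.66%; headline unemployment rate ≈ 3.02%.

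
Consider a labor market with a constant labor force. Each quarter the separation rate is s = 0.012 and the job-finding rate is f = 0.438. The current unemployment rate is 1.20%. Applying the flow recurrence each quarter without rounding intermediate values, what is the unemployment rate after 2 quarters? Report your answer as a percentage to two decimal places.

Unemployment rate after two quarters ≈ 2.22%.

With a fixed labor force, u_{t+1} = u_t + s·(1−u_t) − f·u_t = u_t·(1−s−f) + s.
Here 1−s−f = 0.550 and s = 0.012.
u_1 = 0.012000 × 0.550 + 0.012 = 0.018600.
u_2 = 0.018600 × 0.550 + 0.012 = 0.022230.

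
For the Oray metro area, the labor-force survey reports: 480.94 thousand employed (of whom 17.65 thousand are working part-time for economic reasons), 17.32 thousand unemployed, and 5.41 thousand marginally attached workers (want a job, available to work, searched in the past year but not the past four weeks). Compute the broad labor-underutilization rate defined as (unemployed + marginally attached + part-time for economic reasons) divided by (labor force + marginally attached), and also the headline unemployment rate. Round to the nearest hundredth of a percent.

Broad underutilization rate ≈ 8.02%; headline unemployment rate ≈ 3.48%.

Labor force = 480.94 + 17.32 = 498.26 thousand.
Numerator = 17.32 + 5.41 + 17.65 = 40.38 thousand.
Denominator = 498.26 + 5.41 = 503.67 thousand.
Broad rate = 40.38 / 503.67 = 8.02%.
Headline unemployment rate = 17.32 / 498.26 = 3.48%.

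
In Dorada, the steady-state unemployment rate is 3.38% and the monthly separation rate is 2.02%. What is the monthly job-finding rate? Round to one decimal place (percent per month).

From u* = s/(s+f): f = s·(1−u)/u.
f = 2.02 × (1 − 0.0338) / 0.0338 = 1.9517 / 0.0338 ≈ 57.7% per month.

Job-finding rate ≈ 57.7% per month.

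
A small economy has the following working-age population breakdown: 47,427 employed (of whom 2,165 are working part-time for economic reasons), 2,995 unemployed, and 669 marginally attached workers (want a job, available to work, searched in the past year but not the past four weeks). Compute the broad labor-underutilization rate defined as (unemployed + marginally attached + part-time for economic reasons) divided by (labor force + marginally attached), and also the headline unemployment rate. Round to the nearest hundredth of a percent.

Broad underutilization rate ≈ 11.41%; headline unemployment rate ≈ 5.94%.

Labor force = 47,427 + 2,995 = 50,422.
Numerator = 2,995 + 669 + 2,165 = 5,829.
Denominator = 50,422 + 669 = 51,091.
Broad rate = 5,829 / 51,091 = 11.41%.
Headline unemployment rate = 2,995 / 50,422 = 5.94%.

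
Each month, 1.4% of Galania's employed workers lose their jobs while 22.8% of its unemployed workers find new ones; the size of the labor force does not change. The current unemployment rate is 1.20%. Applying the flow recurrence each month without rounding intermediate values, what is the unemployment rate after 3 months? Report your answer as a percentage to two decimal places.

With a fixed labor force, u_{t+1} = u_t + s·(1−u_t) − f·u_t = u_t·(1−s−f) + s.
Here 1−s−f = 0.758 and s = 0.014.
u_1 = 0.012000 × 0.758 + 0.014 = 0.023096.
u_2 = 0.023096 × 0.758 + 0.014 = 0.031507.
u_3 = 0.031507 × 0.758 + 0.014 = 0.037882.

Unemployment rate after three months ≈ 3.79%.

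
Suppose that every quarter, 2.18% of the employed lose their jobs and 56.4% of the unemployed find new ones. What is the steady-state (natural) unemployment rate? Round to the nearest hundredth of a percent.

At steady state the flows balance: s·E = f·U, so U/(E+U) = s/(s+f).
u* = 2.18 / (2.18 + 56.4) = 2.18 / 58.58 = 3.72%.

Steady-state unemployment rate ≈ 3.72%.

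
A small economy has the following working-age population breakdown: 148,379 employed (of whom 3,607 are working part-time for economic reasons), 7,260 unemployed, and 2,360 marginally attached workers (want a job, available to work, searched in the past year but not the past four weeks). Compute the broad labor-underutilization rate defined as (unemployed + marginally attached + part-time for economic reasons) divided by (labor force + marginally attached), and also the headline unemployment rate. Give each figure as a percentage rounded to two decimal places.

Broad underutilization rate ≈ 8.37%; headline unemployment rate ≈ 4.66%.

Labor force = 148,379 + 7,260 = 155,639.
Numerator = 7,260 + 2,360 + 3,607 = 13,227.
Denominator = 155,639 + 2,360 = 157,999.
Broad rate = 13,227 / 157,999 = 8.37%.
Headline unemployment rate = 7,260 / 155,639 = 4.66%.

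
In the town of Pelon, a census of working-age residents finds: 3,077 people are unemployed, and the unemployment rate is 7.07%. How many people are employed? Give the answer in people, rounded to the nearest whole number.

Labor force = U / u = 3,077 / 0.0707 ≈ 43,522.
Employed = labor force − unemployed = 43,522 − 3,077 = 40,445.

About 40,445 are employed.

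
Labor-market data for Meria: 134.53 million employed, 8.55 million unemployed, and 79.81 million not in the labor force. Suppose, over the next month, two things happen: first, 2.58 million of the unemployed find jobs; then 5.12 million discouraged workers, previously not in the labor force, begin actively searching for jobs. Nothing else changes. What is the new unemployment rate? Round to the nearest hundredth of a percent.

New unemployment rate ≈ 7.48%.

Initially, labor force = 134.53 + 8.55 = 143.08 million, so u = 8.55/143.08 = 5.98%.
After the first change, unemployed falls and employed rises by 2.58; labor force unchanged → E = 137.11, U = 5.97, labor force = 143.08 million.
After the second change, unemployed and labor force both rise by 5.12 → E = 137.11, U = 11.09, labor force = 148.20 million.
New unemployment rate = 11.09 / 148.20 = 7.48%.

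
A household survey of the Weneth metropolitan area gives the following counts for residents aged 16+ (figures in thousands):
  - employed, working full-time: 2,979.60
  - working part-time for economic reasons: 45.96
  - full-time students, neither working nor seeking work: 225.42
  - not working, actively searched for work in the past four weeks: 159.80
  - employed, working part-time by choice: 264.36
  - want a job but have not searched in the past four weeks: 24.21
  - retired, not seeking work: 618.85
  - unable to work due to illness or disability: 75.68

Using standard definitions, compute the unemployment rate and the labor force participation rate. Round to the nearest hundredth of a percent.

Employed = 2,979.60 + 45.96 + 264.36 = 3,289.92 thousand (anyone who worked, including part-time for economic reasons, counts as employed).
Unemployed = 159.80 thousand.
Labor force = 3,289.92 + 159.80 = 3,449.72 thousand.
Not in labor force = 225.42 + 24.21 + 618.85 + 75.68 = 944.16 thousand (those not working and not actively searching are outside the labor force — including those who want a job but have given up searching).
Civilian working-age population = 3,449.72 + 944.16 = 4,393.88 thousand.
Unemployment rate = 159.80 / 3,449.72 = 4.63%.
Labor force participation rate = 3,449.72 / 4,393.88 = 78.51%.

Unemployment rate ≈ 4.63%; labor force participation rate ≈ 78.51%.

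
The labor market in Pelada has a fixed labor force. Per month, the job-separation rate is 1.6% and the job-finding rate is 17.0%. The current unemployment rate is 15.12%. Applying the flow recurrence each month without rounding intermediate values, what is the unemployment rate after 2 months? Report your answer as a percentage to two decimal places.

Unemployment rate after two months ≈ 12.92%.

With a fixed labor force, u_{t+1} = u_t + s·(1−u_t) − f·u_t = u_t·(1−s−f) + s.
Here 1−s−f = 0.814 and s = 0.016.
u_1 = 0.151200 × 0.814 + 0.016 = 0.139077.
u_2 = 0.139077 × 0.814 + 0.016 = 0.129209.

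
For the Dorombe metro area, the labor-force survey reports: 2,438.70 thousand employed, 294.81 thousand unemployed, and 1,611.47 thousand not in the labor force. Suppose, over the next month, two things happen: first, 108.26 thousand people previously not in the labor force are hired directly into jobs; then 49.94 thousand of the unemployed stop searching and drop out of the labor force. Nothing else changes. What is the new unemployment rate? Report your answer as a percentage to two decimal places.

Initially, labor force = 2,438.70 + 294.81 = 2,733.51 thousand, so u = 294.81/2,733.51 = 10.79%.
After the first change, employed and labor force both rise by 108.26; unemployed unchanged → E = 2,546.96, U = 294.81, labor force = 2,841.77 thousand.
After the second change, unemployed and labor force both fall by 49.94 → E = 2,546.96, U = 244.87, labor force = 2,791.83 thousand.
New unemployment rate = 244.87 / 2,791.83 = 8.77%.

New unemployment rate ≈ 8.77%.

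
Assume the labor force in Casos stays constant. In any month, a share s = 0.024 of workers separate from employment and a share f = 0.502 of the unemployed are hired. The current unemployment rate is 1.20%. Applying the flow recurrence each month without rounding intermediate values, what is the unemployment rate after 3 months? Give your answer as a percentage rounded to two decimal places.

With a fixed labor force, u_{t+1} = u_t + s·(1−u_t) − f·u_t = u_t·(1−s−f) + s.
Here 1−s−f = 0.474 and s = 0.024.
u_1 = 0.012000 × 0.474 + 0.024 = 0.029688.
u_2 = 0.029688 × 0.474 + 0.024 = 0.038072.
u_3 = 0.038072 × 0.474 + 0.024 = 0.042046.

Unemployment rate after three months ≈ 4.20%.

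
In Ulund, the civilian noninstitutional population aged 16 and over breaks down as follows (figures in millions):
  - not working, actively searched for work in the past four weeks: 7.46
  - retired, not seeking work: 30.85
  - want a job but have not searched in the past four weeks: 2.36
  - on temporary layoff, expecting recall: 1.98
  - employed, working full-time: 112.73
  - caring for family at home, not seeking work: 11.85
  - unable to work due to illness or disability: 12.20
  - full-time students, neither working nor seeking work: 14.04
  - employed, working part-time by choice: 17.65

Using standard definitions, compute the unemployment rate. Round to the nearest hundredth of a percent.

Employed = 112.73 + 17.65 = 130.38 million.
Unemployed = 7.46 + 1.98 = 9.44 million (jobless and actively searching, or on temporary layoff).
Labor force = 130.38 + 9.44 = 139.82 million.
Unemployment rate = 9.44 / 139.82 = 6.75%.

Unemployment rate ≈ 6.75%.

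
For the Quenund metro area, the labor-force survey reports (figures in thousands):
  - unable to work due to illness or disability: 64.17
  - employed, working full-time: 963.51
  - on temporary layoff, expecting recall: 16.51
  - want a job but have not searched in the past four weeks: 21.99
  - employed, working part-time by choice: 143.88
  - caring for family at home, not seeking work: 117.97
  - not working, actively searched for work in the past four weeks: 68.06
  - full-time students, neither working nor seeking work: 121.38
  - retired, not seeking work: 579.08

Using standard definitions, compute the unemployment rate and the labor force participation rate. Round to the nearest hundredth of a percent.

Employed = 963.51 + 143.88 = 1,107.39 thousand.
Unemployed = 16.51 + 68.06 = 84.57 thousand (jobless and actively searching, or on temporary layoff).
Labor force = 1,107.39 + 84.57 = 1,191.96 thousand.
Not in labor force = 64.17 + 21.99 + 117.97 + 121.38 + 579.08 = 904.59 thousand (those not working and not actively searching are outside the labor force — including those who want a job but have given up searching).
Civilian working-age population = 1,191.96 + 904.59 = 2,096.55 thousand.
Unemployment rate = 84.57 / 1,191.96 = 7.10%.
Labor force participation rate = 1,191.96 / 2,096.55 = 56.85%.

Unemployment rate ≈ 7.10%; labor force participation rate ≈ 56.85%.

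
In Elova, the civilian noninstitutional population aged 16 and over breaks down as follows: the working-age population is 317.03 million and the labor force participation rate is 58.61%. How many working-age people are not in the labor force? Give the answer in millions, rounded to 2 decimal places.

About 131.22 million are not in the labor force.

Share not in the labor force = 1 − 0.5861 = 0.4139.
Not in labor force = 0.4139 × 317.03 ≈ 131.22 million.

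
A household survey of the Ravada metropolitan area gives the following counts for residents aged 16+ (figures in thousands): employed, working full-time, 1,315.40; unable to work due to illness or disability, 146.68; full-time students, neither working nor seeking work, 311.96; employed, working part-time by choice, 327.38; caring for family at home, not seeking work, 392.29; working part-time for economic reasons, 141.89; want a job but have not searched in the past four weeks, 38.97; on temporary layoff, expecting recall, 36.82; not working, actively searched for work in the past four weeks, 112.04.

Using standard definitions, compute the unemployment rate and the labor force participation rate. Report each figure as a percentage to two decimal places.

Employed = 1,315.40 + 327.38 + 141.89 = 1,784.67 thousand (anyone who worked, including part-time for economic reasons, counts as employed).
Unemployed = 36.82 + 112.04 = 148.86 thousand (jobless and actively searching, or on temporary layoff).
Labor force = 1,784.67 + 148.86 = 1,933.53 thousand.
Not in labor force = 146.68 + 311.96 + 392.29 + 38.97 = 889.90 thousand (those not working and not actively searching are outside the labor force — including those who want a job but have given up searching).
Civilian working-age population = 1,933.53 + 889.90 = 2,823.43 thousand.
Unemployment rate = 148.86 / 1,933.53 = 7.70%.
Labor force participation rate = 1,933.53 / 2,823.43 = 68.48%.

Unemployment rate ≈ 7.70%; labor force participation rate ≈ 68.48%.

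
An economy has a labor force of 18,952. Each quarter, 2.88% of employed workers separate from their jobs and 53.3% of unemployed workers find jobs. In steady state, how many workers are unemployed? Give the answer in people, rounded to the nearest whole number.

Steady-state unemployment rate u* = s/(s+f) = 2.88/(2.88+53.3) = 0.051264.
Unemployed = u* × labor force = 0.051264 × 18,952 ≈ 972.

About 972 are unemployed in steady state.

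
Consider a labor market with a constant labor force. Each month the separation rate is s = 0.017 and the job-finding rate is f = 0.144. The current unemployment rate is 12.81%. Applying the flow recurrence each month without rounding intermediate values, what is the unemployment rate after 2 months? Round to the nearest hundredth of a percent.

With a fixed labor force, u_{t+1} = u_t + s·(1−u_t) − f·u_t = u_t·(1−s−f) + s.
Here 1−s−f = 0.839 and s = 0.017.
u_1 = 0.128100 × 0.839 + 0.017 = 0.124476.
u_2 = 0.124476 × 0.839 + 0.017 = 0.121435.

Unemployment rate after two months ≈ 12.14%.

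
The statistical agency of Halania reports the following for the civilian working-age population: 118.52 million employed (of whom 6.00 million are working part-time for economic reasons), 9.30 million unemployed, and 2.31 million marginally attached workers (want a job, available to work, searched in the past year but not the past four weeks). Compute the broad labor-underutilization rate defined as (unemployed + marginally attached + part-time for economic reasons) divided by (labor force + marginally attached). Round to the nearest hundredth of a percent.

Labor force = 118.52 + 9.30 = 127.82 million.
Numerator = 9.30 + 2.31 + 6.00 = 17.61 million.
Denominator = 127.82 + 2.31 = 130.13 million.
Broad rate = 17.61 / 130.13 = 13.53%.

Broad underutilization rate ≈ 13.53%.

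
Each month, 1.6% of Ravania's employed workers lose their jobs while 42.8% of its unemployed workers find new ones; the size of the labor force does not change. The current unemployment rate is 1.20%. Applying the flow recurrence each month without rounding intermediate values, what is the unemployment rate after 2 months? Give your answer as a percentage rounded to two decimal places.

With a fixed labor force, u_{t+1} = u_t + s·(1−u_t) − f·u_t = u_t·(1−s−f) + s.
Here 1−s−f = 0.556 and s = 0.016.
u_1 = 0.012000 × 0.556 + 0.016 = 0.022672.
u_2 = 0.022672 × 0.556 + 0.016 = 0.028606.

Unemployment rate after two months ≈ 2.86%.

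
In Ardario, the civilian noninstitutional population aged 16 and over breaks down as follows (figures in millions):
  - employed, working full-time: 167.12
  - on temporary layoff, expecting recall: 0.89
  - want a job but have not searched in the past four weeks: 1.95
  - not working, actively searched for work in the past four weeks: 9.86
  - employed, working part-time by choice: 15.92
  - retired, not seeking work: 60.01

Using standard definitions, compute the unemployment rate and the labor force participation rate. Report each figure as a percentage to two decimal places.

Employed = 167.12 + 15.92 = 183.04 million.
Unemployed = 0.89 + 9.86 = 10.75 million (jobless and actively searching, or on temporary layoff).
Labor force = 183.04 + 10.75 = 193.79 million.
Not in labor force = 1.95 + 60.01 = 61.96 million (those not working and not actively searching are outside the labor force — including those who want a job but have given up searching).
Civilian working-age population = 193.79 + 61.96 = 255.75 million.
Unemployment rate = 10.75 / 193.79 = 5.55%.
Labor force participation rate = 193.79 / 255.75 = 75.77%.

Unemployment rate ≈ 5.55%; labor force participation rate ≈ 75.77%.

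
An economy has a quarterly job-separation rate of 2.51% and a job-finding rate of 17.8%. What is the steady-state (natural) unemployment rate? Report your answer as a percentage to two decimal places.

Steady-state unemployment rate ≈ 12.36%.

At steady state the flows balance: s·E = f·U, so U/(E+U) = s/(s+f).
u* = 2.51 / (2.51 + 17.8) = 2.51 / 20.31 = 12.36%.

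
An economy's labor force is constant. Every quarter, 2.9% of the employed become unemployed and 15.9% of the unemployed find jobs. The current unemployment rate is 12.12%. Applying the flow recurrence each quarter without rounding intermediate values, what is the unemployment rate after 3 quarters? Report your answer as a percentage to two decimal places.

Unemployment rate after three quarters ≈ 13.66%.

With a fixed labor force, u_{t+1} = u_t + s·(1−u_t) − f·u_t = u_t·(1−s−f) + s.
Here 1−s−f = 0.812 and s = 0.029.
u_1 = 0.121200 × 0.812 + 0.029 = 0.127414.
u_2 = 0.127414 × 0.812 + 0.029 = 0.132460.
u_3 = 0.132460 × 0.812 + 0.029 = 0.136558.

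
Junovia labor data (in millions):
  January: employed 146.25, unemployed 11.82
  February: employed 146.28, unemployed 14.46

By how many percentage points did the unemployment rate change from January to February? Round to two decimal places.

January: labor force = 146.25 + 11.82 = 158.07; u = 11.82/158.07 = 7.48%.
February: labor force = 146.28 + 14.46 = 160.74; u = 14.46/160.74 = 9.00%.
Change = 9.00% − 7.48% = +1.52 pp.

The unemployment rate changed by +1.52 percentage points.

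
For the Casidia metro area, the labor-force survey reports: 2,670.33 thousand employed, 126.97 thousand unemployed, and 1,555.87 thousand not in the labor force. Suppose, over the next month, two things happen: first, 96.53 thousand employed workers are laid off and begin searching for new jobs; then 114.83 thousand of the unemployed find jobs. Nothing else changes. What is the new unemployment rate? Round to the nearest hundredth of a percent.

New unemployment rate ≈ 3.88%.

Initially, labor force = 2,670.33 + 126.97 = 2,797.30 thousand, so u = 126.97/2,797.30 = 4.54%.
After the first change, employed falls and unemployed rises by 96.53; labor force unchanged → E = 2,573.80, U = 223.50, labor force = 2,797.30 thousand.
After the second change, unemployed falls and employed rises by 114.83; labor force unchanged → E = 2,688.63, U = 108.67, labor force = 2,797.30 thousand.
New unemployment rate = 108.67 / 2,797.30 = 3.88%.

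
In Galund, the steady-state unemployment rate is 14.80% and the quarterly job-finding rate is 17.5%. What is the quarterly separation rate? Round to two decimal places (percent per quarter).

From u* = s/(s+f): s = u·f/(1−u).
s = 0.1480 × 17.5 / (1 − 0.1480) = 2.5900 / 0.8520 ≈ 3.04% per quarter.

Separation rate ≈ 3.04% per quarter.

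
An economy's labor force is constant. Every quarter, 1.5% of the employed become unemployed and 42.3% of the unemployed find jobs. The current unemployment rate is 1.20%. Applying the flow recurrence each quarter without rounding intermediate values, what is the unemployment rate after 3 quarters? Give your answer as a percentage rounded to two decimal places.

Unemployment rate after three quarters ≈ 3.03%.

With a fixed labor force, u_{t+1} = u_t + s·(1−u_t) − f·u_t = u_t·(1−s−f) + s.
Here 1−s−f = 0.562 and s = 0.015.
u_1 = 0.012000 × 0.562 + 0.015 = 0.021744.
u_2 = 0.021744 × 0.562 + 0.015 = 0.027220.
u_3 = 0.027220 × 0.562 + 0.015 = 0.030298.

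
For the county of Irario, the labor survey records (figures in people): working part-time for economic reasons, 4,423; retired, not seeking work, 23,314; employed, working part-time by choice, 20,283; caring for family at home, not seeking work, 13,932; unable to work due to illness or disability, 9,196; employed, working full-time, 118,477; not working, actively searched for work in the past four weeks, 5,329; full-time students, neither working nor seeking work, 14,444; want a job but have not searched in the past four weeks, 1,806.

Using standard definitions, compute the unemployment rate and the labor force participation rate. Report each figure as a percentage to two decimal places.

Employed = 4,423 + 20,283 + 118,477 = 143,183 (anyone who worked, including part-time for economic reasons, counts as employed).
Unemployed = 5,329.
Labor force = 143,183 + 5,329 = 148,512.
Not in labor force = 23,314 + 13,932 + 9,196 + 14,444 + 1,806 = 62,692 (those not working and not actively searching are outside the labor force — including those who want a job but have given up searching).
Civilian working-age population = 148,512 + 62,692 = 211,204.
Unemployment rate = 5,329 / 148,512 = 3.59%.
Labor force participation rate = 148,512 / 211,204 = 70.32%.

Unemployment rate ≈ 3.59%; labor force participation rate ≈ 70.32%.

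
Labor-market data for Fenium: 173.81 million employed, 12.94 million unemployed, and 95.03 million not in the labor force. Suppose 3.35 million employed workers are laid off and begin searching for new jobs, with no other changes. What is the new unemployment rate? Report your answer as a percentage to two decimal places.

Initially, labor force = 173.81 + 12.94 = 186.75 million, so u = 12.94/186.75 = 6.93%.
After the change, employed falls and unemployed rises by 3.35; labor force unchanged → E = 170.46, U = 16.29, labor force = 186.75 million.
New unemployment rate = 16.29 / 186.75 = 8.72%.

New unemployment rate ≈ 8.72%.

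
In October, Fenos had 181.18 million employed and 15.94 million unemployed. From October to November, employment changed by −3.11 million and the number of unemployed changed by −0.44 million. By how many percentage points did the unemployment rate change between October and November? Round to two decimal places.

October: labor force = 181.18 + 15.94 = 197.12; u = 15.94/197.12 = 8.09%.
November: labor force = 178.07 + 15.50 = 193.57; u = 15.50/193.57 = 8.01%.
Change = 8.01% − 8.09% = −0.08 pp.

The unemployment rate changed by −0.08 percentage points.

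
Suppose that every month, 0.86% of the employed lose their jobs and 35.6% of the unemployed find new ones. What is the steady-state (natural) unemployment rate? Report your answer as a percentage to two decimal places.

Steady-state unemployment rate ≈ 2.36%.

At steady state the flows balance: s·E = f·U, so U/(E+U) = s/(s+f).
u* = 0.86 / (0.86 + 35.6) = 0.86 / 36.46 = 2.36%.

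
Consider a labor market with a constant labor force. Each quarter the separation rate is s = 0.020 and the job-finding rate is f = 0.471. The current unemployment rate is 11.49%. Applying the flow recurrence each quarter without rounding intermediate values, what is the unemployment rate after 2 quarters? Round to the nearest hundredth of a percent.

Unemployment rate after two quarters ≈ 5.99%.

With a fixed labor force, u_{t+1} = u_t + s·(1−u_t) − f·u_t = u_t·(1−s−f) + s.
Here 1−s−f = 0.509 and s = 0.020.
u_1 = 0.114900 × 0.509 + 0.020 = 0.078484.
u_2 = 0.078484 × 0.509 + 0.020 = 0.059948.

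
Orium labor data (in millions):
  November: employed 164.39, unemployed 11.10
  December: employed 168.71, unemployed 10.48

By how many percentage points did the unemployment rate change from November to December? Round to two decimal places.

The unemployment rate changed by −0.48 percentage points.

November: labor force = 164.39 + 11.10 = 175.49; u = 11.10/175.49 = 6.33%.
December: labor force = 168.71 + 10.48 = 179.19; u = 10.48/179.19 = 5.85%.
Change = 5.85% − 6.33% = −0.48 pp.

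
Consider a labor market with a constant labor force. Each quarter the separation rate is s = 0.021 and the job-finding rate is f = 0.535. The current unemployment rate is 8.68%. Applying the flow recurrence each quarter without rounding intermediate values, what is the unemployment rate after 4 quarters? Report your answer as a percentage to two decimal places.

With a fixed labor force, u_{t+1} = u_t + s·(1−u_t) − f·u_t = u_t·(1−s−f) + s.
Here 1−s−f = 0.444 and s = 0.021.
u_1 = 0.086800 × 0.444 + 0.021 = 0.059539.
u_2 = 0.059539 × 0.444 + 0.021 = 0.047435.
u_3 = 0.047435 × 0.444 + 0.021 = 0.042061.
u_4 = 0.042061 × 0.444 + 0.021 = 0.039675.

Unemployment rate after four quarters ≈ 3.97%.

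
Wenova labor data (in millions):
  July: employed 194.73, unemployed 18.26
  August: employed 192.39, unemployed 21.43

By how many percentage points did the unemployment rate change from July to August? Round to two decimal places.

July: labor force = 194.73 + 18.26 = 212.99; u = 18.26/212.99 = 8.57%.
August: labor force = 192.39 + 21.43 = 213.82; u = 21.43/213.82 = 10.02%.
Change = 10.02% − 8.57% = +1.45 pp.

The unemployment rate changed by +1.45 percentage points.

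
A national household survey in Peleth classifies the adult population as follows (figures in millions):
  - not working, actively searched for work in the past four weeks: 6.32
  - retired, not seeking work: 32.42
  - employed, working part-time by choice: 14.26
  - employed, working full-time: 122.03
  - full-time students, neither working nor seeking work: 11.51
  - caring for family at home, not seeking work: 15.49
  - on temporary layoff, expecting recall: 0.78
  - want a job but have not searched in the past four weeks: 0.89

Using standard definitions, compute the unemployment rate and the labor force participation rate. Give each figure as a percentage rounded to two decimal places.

Unemployment rate ≈ 4.95%; labor force participation rate ≈ 70.39%.

Employed = 14.26 + 122.03 = 136.29 million.
Unemployed = 6.32 + 0.78 = 7.10 million (jobless and actively searching, or on temporary layoff).
Labor force = 136.29 + 7.10 = 143.39 million.
Not in labor force = 32.42 + 11.51 + 15.49 + 0.89 = 60.31 million (those not working and not actively searching are outside the labor force — including those who want a job but have given up searching).
Civilian working-age population = 143.39 + 60.31 = 203.70 million.
Unemployment rate = 7.10 / 143.39 = 4.95%.
Labor force participation rate = 143.39 / 203.70 = 70.39%.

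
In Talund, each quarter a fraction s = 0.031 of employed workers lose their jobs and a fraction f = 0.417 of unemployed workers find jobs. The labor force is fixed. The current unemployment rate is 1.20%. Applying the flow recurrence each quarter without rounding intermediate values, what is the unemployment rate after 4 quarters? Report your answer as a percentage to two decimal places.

Unemployment rate after four quarters ≈ 6.39%.

With a fixed labor force, u_{t+1} = u_t + s·(1−u_t) − f·u_t = u_t·(1−s−f) + s.
Here 1−s−f = 0.552 and s = 0.031.
u_1 = 0.012000 × 0.552 + 0.031 = 0.037624.
u_2 = 0.037624 × 0.552 + 0.031 = 0.051768.
u_3 = 0.051768 × 0.552 + 0.031 = 0.059576.
u_4 = 0.059576 × 0.552 + 0.031 = 0.063886.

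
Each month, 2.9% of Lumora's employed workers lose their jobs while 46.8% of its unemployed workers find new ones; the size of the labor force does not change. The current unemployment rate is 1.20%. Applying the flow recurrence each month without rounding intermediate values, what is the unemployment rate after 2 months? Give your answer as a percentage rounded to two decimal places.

Unemployment rate after two months ≈ 4.66%.

With a fixed labor force, u_{t+1} = u_t + s·(1−u_t) − f·u_t = u_t·(1−s−f) + s.
Here 1−s−f = 0.503 and s = 0.029.
u_1 = 0.012000 × 0.503 + 0.029 = 0.035036.
u_2 = 0.035036 × 0.503 + 0.029 = 0.046623.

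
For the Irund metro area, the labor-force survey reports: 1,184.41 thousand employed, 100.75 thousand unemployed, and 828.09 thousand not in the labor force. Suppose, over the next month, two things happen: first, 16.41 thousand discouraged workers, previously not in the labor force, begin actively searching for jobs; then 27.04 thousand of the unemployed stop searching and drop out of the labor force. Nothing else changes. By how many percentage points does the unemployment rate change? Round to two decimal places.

The unemployment rate changes by −0.77 percentage points.

Initially, labor force = 1,184.41 + 100.75 = 1,285.16 thousand, so u = 100.75/1,285.16 = 7.84%.
After the first change, unemployed and labor force both rise by 16.41 → E = 1,184.41, U = 117.16, labor force = 1,301.57 thousand.
After the second change, unemployed and labor force both fall by 27.04 → E = 1,184.41, U = 90.12, labor force = 1,274.53 thousand.
New unemployment rate = 90.12 / 1,274.53 = 7.07%.
Change = 7.07% − 7.84% = −0.77 percentage points.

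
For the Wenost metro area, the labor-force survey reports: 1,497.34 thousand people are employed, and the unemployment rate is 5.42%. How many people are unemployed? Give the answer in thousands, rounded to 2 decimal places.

Let U be the number unemployed. The labor force is E + U, and U/(E+U) = 0.0542.
So U = 0.0542 × 1,497.34 / (1 − 0.0542) = 81.1558 / 0.9458 ≈ 85.81 thousand.

About 85.81 thousand are unemployed.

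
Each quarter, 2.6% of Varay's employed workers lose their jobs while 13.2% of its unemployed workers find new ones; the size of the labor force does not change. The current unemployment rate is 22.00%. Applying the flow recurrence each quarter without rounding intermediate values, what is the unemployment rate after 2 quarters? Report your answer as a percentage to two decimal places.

Unemployment rate after two quarters ≈ 20.39%.

With a fixed labor force, u_{t+1} = u_t + s·(1−u_t) − f·u_t = u_t·(1−s−f) + s.
Here 1−s−f = 0.842 and s = 0.026.
u_1 = 0.220000 × 0.842 + 0.026 = 0.211240.
u_2 = 0.211240 × 0.842 + 0.026 = 0.203864.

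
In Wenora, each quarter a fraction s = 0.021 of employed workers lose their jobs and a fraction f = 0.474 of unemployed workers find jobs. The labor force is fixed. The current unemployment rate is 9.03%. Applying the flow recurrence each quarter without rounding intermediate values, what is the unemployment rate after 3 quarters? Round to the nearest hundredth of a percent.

With a fixed labor force, u_{t+1} = u_t + s·(1−u_t) − f·u_t = u_t·(1−s−f) + s.
Here 1−s−f = 0.505 and s = 0.021.
u_1 = 0.090300 × 0.505 + 0.021 = 0.066602.
u_2 = 0.066602 × 0.505 + 0.021 = 0.054634.
u_3 = 0.054634 × 0.505 + 0.021 = 0.048590.

Unemployment rate after three quarters ≈ 4.86%.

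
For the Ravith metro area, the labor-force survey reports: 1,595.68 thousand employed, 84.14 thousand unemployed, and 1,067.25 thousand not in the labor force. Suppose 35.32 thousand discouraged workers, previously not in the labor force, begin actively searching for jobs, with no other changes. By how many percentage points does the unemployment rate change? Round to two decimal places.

Initially, labor force = 1,595.68 + 84.14 = 1,679.82 thousand, so u = 84.14/1,679.82 = 5.01%.
After the change, unemployed and labor force both rise by 35.32 → E = 1,595.68, U = 119.46, labor force = 1,715.14 thousand.
New unemployment rate = 119.46 / 1,715.14 = 6.97%.
Change = 6.97% − 5.01% = +1.96 percentage points.

The unemployment rate changes by +1.96 percentage points.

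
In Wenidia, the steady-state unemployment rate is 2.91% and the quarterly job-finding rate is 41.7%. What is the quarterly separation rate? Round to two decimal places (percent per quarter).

Separation rate ≈ 1.25% per quarter.

From u* = s/(s+f): s = u·f/(1−u).
s = 0.0291 × 41.7 / (1 − 0.0291) = 1.2135 / 0.9709 ≈ 1.25% per quarter.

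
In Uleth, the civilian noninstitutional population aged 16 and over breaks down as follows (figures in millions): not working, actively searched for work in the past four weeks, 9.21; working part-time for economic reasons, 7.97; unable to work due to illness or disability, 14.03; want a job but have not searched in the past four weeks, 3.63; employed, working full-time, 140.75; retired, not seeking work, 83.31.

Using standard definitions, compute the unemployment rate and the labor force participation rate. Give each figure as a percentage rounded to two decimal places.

Unemployment rate ≈ 5.83%; labor force participation rate ≈ 61.00%.

Employed = 7.97 + 140.75 = 148.72 million (anyone who worked, including part-time for economic reasons, counts as employed).
Unemployed = 9.21 million.
Labor force = 148.72 + 9.21 = 157.93 million.
Not in labor force = 14.03 + 3.63 + 83.31 = 100.97 million (those not working and not actively searching are outside the labor force — including those who want a job but have given up searching).
Civilian working-age population = 157.93 + 100.97 = 258.90 million.
Unemployment rate = 9.21 / 157.93 = 5.83%.
Labor force participation rate = 157.93 / 258.90 = 61.00%.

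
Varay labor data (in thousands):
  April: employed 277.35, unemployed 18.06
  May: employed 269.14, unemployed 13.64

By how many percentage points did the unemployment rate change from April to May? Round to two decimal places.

The unemployment rate changed by −1.29 percentage points.

April: labor force = 277.35 + 18.06 = 295.41; u = 18.06/295.41 = 6.11%.
May: labor force = 269.14 + 13.64 = 282.78; u = 13.64/282.78 = 4.82%.
Change = 4.82% − 6.11% = −1.29 pp.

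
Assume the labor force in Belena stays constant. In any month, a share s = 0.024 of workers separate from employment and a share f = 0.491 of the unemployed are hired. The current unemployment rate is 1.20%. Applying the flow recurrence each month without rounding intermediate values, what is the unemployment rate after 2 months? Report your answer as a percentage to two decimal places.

Unemployment rate after two months ≈ 3.85%.

With a fixed labor force, u_{t+1} = u_t + s·(1−u_t) − f·u_t = u_t·(1−s−f) + s.
Here 1−s−f = 0.485 and s = 0.024.
u_1 = 0.012000 × 0.485 + 0.024 = 0.029820.
u_2 = 0.029820 × 0.485 + 0.024 = 0.038463.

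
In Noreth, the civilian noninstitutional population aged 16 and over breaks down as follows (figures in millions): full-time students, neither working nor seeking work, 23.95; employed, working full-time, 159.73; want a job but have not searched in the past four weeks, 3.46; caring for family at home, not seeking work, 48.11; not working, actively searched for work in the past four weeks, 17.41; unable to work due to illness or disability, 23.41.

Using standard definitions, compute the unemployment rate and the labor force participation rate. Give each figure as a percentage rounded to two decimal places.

Unemployment rate ≈ 9.83%; labor force participation rate ≈ 64.16%.

Employed = 159.73 million.
Unemployed = 17.41 million.
Labor force = 159.73 + 17.41 = 177.14 million.
Not in labor force = 23.95 + 3.46 + 48.11 + 23.41 = 98.93 million (those not working and not actively searching are outside the labor force — including those who want a job but have given up searching).
Civilian working-age population = 177.14 + 98.93 = 276.07 million.
Unemployment rate = 17.41 / 177.14 = 9.83%.
Labor force participation rate = 177.14 / 276.07 = 64.16%.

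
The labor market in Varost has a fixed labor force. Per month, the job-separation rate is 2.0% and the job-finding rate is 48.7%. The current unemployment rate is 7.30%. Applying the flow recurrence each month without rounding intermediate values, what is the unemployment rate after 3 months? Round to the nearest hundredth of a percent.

With a fixed labor force, u_{t+1} = u_t + s·(1−u_t) − f·u_t = u_t·(1−s−f) + s.
Here 1−s−f = 0.493 and s = 0.020.
u_1 = 0.073000 × 0.493 + 0.020 = 0.055989.
u_2 = 0.055989 × 0.493 + 0.020 = 0.047603.
u_3 = 0.047603 × 0.493 + 0.020 = 0.043468.

Unemployment rate after three months ≈ 4.35%.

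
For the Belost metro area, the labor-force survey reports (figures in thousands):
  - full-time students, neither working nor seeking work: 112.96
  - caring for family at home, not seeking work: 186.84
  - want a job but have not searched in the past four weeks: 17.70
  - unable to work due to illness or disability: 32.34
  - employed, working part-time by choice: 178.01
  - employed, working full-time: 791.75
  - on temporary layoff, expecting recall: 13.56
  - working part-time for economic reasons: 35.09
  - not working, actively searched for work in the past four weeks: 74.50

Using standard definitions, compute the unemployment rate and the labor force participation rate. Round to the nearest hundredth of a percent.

Employed = 178.01 + 791.75 + 35.09 = 1,004.85 thousand (anyone who worked, including part-time for economic reasons, counts as employed).
Unemployed = 13.56 + 74.50 = 88.06 thousand (jobless and actively searching, or on temporary layoff).
Labor force = 1,004.85 + 88.06 = 1,092.91 thousand.
Not in labor force = 112.96 + 186.84 + 17.70 + 32.34 = 349.84 thousand (those not working and not actively searching are outside the labor force — including those who want a job but have given up searching).
Civilian working-age population = 1,092.91 + 349.84 = 1,442.75 thousand.
Unemployment rate = 88.06 / 1,092.91 = 8.06%.
Labor force participation rate = 1,092.91 / 1,442.75 = 75.75%.

Unemployment rate ≈ 8.06%; labor force participation rate ≈ 75.75%.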